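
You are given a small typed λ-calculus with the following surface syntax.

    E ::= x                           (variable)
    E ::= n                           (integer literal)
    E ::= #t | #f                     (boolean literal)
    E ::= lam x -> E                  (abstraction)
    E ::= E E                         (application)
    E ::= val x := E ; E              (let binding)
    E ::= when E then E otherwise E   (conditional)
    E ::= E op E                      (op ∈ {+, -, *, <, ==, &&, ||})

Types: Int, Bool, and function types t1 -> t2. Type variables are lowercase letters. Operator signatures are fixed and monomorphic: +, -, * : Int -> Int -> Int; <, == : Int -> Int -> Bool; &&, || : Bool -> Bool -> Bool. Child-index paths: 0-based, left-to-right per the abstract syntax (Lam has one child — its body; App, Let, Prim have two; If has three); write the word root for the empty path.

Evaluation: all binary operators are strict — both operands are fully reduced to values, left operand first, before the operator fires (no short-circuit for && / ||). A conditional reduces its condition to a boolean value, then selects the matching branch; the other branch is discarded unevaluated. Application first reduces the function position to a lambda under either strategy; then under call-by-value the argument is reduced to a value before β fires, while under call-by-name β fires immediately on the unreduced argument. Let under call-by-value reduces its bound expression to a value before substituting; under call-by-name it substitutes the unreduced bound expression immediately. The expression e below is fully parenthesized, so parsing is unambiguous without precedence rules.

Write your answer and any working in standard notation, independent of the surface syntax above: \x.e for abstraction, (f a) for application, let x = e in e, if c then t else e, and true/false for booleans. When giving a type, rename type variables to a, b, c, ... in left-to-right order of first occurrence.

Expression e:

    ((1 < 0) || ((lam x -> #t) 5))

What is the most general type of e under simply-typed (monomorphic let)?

Answer: Bool

Working:
  unify Int ~ Int
  unify Int ~ Int
  unify Bool ~ Bool
\x._ : a -> Bool
  unify a -> Bool ~ Int -> b
  unify a ~ Int
  unify Bool ~ b
_ _ : Bool
  unify Bool ~ Bool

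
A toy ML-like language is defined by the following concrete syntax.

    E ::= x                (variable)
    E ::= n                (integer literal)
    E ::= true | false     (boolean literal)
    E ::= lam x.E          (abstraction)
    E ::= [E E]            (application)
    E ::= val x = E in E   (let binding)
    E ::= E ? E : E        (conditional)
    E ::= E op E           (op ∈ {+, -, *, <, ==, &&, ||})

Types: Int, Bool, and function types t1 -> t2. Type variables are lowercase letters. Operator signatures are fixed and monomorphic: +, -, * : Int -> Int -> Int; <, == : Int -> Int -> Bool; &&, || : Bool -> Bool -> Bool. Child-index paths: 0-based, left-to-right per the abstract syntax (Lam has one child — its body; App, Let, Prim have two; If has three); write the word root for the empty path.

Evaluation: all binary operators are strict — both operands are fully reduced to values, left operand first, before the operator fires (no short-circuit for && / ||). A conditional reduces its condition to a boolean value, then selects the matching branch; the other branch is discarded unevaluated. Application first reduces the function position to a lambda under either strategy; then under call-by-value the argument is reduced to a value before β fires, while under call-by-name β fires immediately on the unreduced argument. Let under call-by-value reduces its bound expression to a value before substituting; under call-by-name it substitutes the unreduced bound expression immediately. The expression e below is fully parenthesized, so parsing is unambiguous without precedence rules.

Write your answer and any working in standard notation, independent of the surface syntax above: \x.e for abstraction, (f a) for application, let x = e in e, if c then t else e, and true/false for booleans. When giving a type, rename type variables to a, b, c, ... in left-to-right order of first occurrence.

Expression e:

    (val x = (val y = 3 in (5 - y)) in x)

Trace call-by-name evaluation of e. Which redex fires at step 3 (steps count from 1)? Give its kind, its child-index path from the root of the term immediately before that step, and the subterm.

Answer: delta at root : (5 - 3)

Derivation:
step 0: (let x = (let y = 3 in (5 - y)) in x)
step 1: [let@root] (let y = 3 in (5 - y))
step 2: [let@root] (5 - 3)
step 3: [delta@root] 2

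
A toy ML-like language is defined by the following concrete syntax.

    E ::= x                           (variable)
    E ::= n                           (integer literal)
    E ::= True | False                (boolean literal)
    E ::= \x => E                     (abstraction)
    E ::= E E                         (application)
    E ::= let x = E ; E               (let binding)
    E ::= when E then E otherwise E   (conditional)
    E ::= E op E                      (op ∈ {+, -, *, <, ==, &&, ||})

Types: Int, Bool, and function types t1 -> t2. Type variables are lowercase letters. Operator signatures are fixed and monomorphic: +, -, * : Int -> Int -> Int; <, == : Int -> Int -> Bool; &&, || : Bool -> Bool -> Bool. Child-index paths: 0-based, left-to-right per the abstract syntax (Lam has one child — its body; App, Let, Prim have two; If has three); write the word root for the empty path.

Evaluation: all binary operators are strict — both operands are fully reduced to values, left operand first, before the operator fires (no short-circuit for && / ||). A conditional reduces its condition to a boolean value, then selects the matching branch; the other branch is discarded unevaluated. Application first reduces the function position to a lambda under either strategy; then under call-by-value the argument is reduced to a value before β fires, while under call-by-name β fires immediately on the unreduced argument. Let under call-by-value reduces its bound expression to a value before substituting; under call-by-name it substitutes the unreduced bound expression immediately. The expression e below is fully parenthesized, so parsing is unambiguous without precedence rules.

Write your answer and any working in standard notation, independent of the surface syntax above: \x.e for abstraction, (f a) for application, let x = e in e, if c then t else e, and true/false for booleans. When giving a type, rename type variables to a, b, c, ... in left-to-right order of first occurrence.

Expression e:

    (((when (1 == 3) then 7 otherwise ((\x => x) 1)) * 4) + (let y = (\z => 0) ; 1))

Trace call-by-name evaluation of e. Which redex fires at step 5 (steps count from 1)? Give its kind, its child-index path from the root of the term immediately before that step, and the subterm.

Trace:
step 0: (((if (1 == 3) then 7 else ((\x.x) 1)) * 4) + (let y = (\z.0) in 1))
step 1: [delta@0.0.0] (((if false then 7 else ((\x.x) 1)) * 4) + (let y = (\z.0) in 1))
step 2: [if@0.0] ((((\x.x) 1) * 4) + (let y = (\z.0) in 1))
step 3: [beta@0.0] ((1 * 4) + (let y = (\z.0) in 1))
step 4: [delta@0] (4 + (let y = (\z.0) in 1))
step 5: [let@1] (4 + 1)

Answer: let at 1 : (let y = (\z.0) in 1)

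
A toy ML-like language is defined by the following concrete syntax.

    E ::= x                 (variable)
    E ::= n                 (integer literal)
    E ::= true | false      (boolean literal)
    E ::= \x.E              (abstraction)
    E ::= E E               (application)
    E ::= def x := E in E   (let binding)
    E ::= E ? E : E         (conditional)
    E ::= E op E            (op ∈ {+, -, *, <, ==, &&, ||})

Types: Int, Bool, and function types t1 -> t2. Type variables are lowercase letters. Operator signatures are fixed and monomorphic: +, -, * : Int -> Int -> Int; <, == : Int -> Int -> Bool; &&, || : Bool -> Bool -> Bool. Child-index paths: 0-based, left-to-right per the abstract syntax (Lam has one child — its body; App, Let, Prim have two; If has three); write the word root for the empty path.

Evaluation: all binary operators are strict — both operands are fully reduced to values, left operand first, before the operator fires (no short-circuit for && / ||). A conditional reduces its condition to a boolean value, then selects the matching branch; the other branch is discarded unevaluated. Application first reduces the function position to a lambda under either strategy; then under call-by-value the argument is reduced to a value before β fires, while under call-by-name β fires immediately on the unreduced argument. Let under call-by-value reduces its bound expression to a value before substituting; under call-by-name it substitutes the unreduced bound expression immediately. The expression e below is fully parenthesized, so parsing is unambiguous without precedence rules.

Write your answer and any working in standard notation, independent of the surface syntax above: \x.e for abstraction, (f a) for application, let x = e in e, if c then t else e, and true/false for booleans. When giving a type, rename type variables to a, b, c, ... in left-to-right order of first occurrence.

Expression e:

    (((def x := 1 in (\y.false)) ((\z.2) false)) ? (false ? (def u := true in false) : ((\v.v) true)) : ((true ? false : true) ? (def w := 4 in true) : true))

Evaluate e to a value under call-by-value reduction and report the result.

Working:
step 0: (if ((let x = 1 in (\y.false)) ((\z.2) false)) then (if false then (let u = true in false) else ((\v.v) true)) else (if (if true then false else true) then (let w = 4 in true) else true))
step 1: [let@0.0] (if ((\y.false) ((\z.2) false)) then (if false then (let u = true in false) else ((\v.v) true)) else (if (if true then false else true) then (let w = 4 in true) else true))
step 2: [beta@0.1] (if ((\y.false) 2) then (if false then (let u = true in false) else ((\v.v) true)) else (if (if true then false else true) then (let w = 4 in true) else true))
step 3: [beta@0] (if false then (if false then (let u = true in false) else ((\v.v) true)) else (if (if true then false else true) then (let w = 4 in true) else true))
step 4: [if@root] (if (if true then false else true) then (let w = 4 in true) else true)
step 5: [if@0] (if false then (let w = 4 in true) else true)
step 6: [if@root] true

Answer: true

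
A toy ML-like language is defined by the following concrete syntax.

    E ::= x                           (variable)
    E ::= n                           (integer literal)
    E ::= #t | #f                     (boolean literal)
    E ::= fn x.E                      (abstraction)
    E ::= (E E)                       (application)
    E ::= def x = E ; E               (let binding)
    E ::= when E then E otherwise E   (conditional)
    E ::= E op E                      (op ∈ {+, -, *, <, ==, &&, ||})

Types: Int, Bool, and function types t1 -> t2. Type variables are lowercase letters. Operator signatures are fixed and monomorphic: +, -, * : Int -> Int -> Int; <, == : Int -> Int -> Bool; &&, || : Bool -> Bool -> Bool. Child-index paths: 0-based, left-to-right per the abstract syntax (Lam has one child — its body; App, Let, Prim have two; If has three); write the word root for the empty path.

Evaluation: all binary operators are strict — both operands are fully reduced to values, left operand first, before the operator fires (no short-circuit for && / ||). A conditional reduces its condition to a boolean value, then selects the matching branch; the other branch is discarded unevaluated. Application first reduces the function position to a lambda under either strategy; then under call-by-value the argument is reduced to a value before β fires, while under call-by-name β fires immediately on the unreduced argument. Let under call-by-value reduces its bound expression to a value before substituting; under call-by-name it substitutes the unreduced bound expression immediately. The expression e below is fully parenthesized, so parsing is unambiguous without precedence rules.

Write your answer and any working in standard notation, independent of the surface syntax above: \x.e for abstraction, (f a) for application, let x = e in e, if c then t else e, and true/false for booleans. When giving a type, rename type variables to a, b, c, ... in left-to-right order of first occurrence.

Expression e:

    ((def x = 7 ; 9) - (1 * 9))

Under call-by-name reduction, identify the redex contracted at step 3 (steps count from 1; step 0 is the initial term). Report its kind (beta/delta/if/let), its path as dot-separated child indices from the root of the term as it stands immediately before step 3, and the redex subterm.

Trace:
step 0: ((let x = 7 in 9) - (1 * 9))
step 1: [let@0] (9 - (1 * 9))
step 2: [delta@1] (9 - 9)
step 3: [delta@root] 0

Answer: delta at root : (9 - 9)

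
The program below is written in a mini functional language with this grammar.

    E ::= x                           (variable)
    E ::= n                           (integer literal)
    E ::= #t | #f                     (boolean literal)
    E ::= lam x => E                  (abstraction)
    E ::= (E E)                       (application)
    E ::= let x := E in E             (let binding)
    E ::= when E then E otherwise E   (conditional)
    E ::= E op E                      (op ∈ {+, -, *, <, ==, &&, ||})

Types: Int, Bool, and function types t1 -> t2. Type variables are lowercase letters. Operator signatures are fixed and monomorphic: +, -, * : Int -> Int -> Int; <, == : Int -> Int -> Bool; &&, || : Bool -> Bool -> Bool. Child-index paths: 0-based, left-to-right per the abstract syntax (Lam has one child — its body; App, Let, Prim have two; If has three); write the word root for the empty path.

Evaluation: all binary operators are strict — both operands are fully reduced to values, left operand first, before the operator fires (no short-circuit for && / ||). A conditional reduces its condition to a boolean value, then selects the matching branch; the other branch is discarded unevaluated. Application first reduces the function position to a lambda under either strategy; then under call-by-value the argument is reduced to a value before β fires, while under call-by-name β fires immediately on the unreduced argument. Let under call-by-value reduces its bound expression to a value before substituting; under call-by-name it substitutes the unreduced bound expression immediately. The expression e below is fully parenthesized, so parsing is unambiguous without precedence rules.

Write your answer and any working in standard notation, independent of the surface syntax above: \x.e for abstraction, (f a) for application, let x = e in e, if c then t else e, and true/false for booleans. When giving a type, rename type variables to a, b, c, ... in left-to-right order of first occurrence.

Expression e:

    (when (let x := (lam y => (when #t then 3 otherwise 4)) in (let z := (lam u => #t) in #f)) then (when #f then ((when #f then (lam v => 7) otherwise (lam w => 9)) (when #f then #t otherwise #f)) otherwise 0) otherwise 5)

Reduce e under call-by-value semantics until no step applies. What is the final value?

Answer: 5

Working:
step 0: (if (let x = (\y.(if true then 3 else 4)) in (let z = (\u.true) in false)) then (if false then ((if false then (\v.7) else (\w.9)) (if false then true else false)) else 0) else 5)
step 1: [let@0] (if (let z = (\u.true) in false) then (if false then ((if false then (\v.7) else (\w.9)) (if false then true else false)) else 0) else 5)
step 2: [let@0] (if false then (if false then ((if false then (\v.7) else (\w.9)) (if false then true else false)) else 0) else 5)
step 3: [if@root] 5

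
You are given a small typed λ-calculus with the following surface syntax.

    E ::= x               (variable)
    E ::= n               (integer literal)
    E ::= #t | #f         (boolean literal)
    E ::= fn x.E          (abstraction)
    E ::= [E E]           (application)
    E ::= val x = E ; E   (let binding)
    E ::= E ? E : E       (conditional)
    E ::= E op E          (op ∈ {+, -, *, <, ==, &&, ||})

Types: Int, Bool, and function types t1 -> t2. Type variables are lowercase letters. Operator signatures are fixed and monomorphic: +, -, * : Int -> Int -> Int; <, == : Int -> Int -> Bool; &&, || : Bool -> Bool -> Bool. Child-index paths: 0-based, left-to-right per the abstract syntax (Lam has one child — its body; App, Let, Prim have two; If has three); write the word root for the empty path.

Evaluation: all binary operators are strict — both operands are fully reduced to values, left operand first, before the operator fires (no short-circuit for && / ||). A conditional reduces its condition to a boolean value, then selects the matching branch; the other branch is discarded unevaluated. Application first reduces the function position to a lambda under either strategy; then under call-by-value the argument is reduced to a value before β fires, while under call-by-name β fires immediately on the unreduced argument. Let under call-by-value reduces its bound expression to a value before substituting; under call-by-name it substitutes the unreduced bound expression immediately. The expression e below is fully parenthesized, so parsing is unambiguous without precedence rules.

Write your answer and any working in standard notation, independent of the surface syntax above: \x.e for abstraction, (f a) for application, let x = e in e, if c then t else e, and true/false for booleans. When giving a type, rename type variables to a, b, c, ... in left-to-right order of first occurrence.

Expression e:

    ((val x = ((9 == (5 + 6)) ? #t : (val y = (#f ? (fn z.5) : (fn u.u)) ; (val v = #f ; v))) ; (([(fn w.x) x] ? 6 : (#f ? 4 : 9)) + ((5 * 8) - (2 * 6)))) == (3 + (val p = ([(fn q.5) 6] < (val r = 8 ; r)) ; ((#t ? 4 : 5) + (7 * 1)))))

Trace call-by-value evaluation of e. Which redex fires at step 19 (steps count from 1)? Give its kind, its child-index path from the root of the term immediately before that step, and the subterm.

Derivation:
step 0: ((let x = (if (9 == (5 + 6)) then true else (let y = (if false then (\z.5) else (\u.u)) in (let v = false in v))) in ((if ((\w.x) x) then 6 else (if false then 4 else 9)) + ((5 * 8) - (2 * 6)))) == (3 + (let p = (((\q.5) 6) < (let r = 8 in r)) in ((if true then 4 else 5) + (7 * 1)))))
step 1: [delta@0.0.0.1] ((let x = (if (9 == 11) then true else (let y = (if false then (\z.5) else (\u.u)) in (let v = false in v))) in ((if ((\w.x) x) then 6 else (if false then 4 else 9)) + ((5 * 8) - (2 * 6)))) == (3 + (let p = (((\q.5) 6) < (let r = 8 in r)) in ((if true then 4 else 5) + (7 * 1)))))
step 2: [delta@0.0.0] ((let x = (if false then true else (let y = (if false then (\z.5) else (\u.u)) in (let v = false in v))) in ((if ((\w.x) x) then 6 else (if false then 4 else 9)) + ((5 * 8) - (2 * 6)))) == (3 + (let p = (((\q.5) 6) < (let r = 8 in r)) in ((if true then 4 else 5) + (7 * 1)))))
step 3: [if@0.0] ((let x = (let y = (if false then (\z.5) else (\u.u)) in (let v = false in v)) in ((if ((\w.x) x) then 6 else (if false then 4 else 9)) + ((5 * 8) - (2 * 6)))) == (3 + (let p = (((\q.5) 6) < (let r = 8 in r)) in ((if true then 4 else 5) + (7 * 1)))))
step 4: [if@0.0.0] ((let x = (let y = (\u.u) in (let v = false in v)) in ((if ((\w.x) x) then 6 else (if false then 4 else 9)) + ((5 * 8) - (2 * 6)))) == (3 + (let p = (((\q.5) 6) < (let r = 8 in r)) in ((if true then 4 else 5) + (7 * 1)))))
step 5: [let@0.0] ((let x = (let v = false in v) in ((if ((\w.x) x) then 6 else (if false then 4 else 9)) + ((5 * 8) - (2 * 6)))) == (3 + (let p = (((\q.5) 6) < (let r = 8 in r)) in ((if true then 4 else 5) + (7 * 1)))))
step 6: [let@0.0] ((let x = false in ((if ((\w.x) x) then 6 else (if false then 4 else 9)) + ((5 * 8) - (2 * 6)))) == (3 + (let p = (((\q.5) 6) < (let r = 8 in r)) in ((if true then 4 else 5) + (7 * 1)))))
step 7: [let@0] (((if ((\w.false) false) then 6 else (if false then 4 else 9)) + ((5 * 8) - (2 * 6))) == (3 + (let p = (((\q.5) 6) < (let r = 8 in r)) in ((if true then 4 else 5) + (7 * 1)))))
step 8: [beta@0.0.0] (((if false then 6 else (if false then 4 else 9)) + ((5 * 8) - (2 * 6))) == (3 + (let p = (((\q.5) 6) < (let r = 8 in r)) in ((if true then 4 else 5) + (7 * 1)))))
step 9: [if@0.0] (((if false then 4 else 9) + ((5 * 8) - (2 * 6))) == (3 + (let p = (((\q.5) 6) < (let r = 8 in r)) in ((if true then 4 else 5) + (7 * 1)))))
step 10: [if@0.0] ((9 + ((5 * 8) - (2 * 6))) == (3 + (let p = (((\q.5) 6) < (let r = 8 in r)) in ((if true then 4 else 5) + (7 * 1)))))
step 11: [delta@0.1.0] ((9 + (40 - (2 * 6))) == (3 + (let p = (((\q.5) 6) < (let r = 8 in r)) in ((if true then 4 else 5) + (7 * 1)))))
step 12: [delta@0.1.1] ((9 + (40 - 12)) == (3 + (let p = (((\q.5) 6) < (let r = 8 in r)) in ((if true then 4 else 5) + (7 * 1)))))
step 13: [delta@0.1] ((9 + 28) == (3 + (let p = (((\q.5) 6) < (let r = 8 in r)) in ((if true then 4 else 5) + (7 * 1)))))
step 14: [delta@0] (37 == (3 + (let p = (((\q.5) 6) < (let r = 8 in r)) in ((if true then 4 else 5) + (7 * 1)))))
step 15: [beta@1.1.0.0] (37 == (3 + (let p = (5 < (let r = 8 in r)) in ((if true then 4 else 5) + (7 * 1)))))
step 16: [let@1.1.0.1] (37 == (3 + (let p = (5 < 8) in ((if true then 4 else 5) + (7 * 1)))))
step 17: [delta@1.1.0] (37 == (3 + (let p = true in ((if true then 4 else 5) + (7 * 1)))))
step 18: [let@1.1] (37 == (3 + ((if true then 4 else 5) + (7 * 1))))
step 19: [if@1.1.0] (37 == (3 + (4 + (7 * 1))))

Answer: if at 1.1.0 : (if true then 4 else 5)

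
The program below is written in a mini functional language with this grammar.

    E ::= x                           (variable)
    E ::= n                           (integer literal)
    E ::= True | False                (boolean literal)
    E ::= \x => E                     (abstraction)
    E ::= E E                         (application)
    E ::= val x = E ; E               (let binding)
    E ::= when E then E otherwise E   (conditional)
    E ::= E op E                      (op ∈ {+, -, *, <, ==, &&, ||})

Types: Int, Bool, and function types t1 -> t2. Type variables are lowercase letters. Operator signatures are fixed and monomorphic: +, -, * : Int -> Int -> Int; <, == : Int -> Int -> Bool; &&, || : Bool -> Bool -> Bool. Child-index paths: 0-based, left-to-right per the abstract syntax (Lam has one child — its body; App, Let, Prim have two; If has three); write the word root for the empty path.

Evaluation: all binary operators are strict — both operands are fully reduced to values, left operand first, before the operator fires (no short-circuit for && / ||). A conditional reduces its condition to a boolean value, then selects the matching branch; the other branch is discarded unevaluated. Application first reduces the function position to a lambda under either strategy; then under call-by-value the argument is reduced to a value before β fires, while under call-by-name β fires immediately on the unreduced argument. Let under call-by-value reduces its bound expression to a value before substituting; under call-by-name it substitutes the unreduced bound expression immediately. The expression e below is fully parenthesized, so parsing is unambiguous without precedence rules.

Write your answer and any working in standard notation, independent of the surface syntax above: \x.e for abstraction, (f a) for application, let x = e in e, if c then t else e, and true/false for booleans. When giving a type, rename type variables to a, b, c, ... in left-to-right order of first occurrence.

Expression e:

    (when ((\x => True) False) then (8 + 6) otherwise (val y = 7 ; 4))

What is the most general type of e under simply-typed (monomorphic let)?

Derivation:
\x._ : a -> Bool
  unify a -> Bool ~ Bool -> b
  unify a ~ Bool
  unify Bool ~ b
_ _ : Bool
  unify Bool ~ Bool
  unify Int ~ Int
  unify Int ~ Int
let y : Int
  unify Int ~ Int

Answer: Int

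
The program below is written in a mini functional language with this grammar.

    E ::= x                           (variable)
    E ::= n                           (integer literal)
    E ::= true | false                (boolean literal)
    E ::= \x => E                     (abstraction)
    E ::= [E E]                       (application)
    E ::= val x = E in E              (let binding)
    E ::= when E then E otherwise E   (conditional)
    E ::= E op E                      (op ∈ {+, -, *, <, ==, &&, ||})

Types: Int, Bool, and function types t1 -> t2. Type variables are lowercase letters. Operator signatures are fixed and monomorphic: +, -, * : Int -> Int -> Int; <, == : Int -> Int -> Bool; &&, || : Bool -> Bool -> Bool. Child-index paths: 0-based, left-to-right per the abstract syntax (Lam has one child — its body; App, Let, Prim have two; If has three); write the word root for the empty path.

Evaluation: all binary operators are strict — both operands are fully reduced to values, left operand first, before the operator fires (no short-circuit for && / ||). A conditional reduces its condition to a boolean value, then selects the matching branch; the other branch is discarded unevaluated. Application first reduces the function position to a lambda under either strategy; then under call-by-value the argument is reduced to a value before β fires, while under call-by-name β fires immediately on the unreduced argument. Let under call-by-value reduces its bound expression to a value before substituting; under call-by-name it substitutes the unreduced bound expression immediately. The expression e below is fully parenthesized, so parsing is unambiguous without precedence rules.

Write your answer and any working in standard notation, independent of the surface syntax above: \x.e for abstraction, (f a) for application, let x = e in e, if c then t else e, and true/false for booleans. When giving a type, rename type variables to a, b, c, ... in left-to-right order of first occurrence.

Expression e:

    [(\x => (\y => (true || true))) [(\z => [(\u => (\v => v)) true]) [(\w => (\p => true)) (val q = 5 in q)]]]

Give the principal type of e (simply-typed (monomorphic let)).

Answer: a -> Bool

Working:
  unify Bool ~ Bool
  unify Bool ~ Bool
\y._ : b -> Bool
\x._ : a -> b -> Bool
v : e
\v._ : e -> e
\u._ : d -> e -> e
  unify d -> e -> e ~ Bool -> f
  unify d ~ Bool
  unify e -> e ~ f
_ _ : e -> e
\z._ : c -> e -> e
\p._ : h -> Bool
\w._ : g -> h -> Bool
let q : Int
q : Int
  unify g -> h -> Bool ~ Int -> i
  unify g ~ Int
  unify h -> Bool ~ i
_ _ : h -> Bool
  unify c -> e -> e ~ (h -> Bool) -> j
  unify c ~ h -> Bool
  unify e -> e ~ j
_ _ : e -> e
  unify a -> b -> Bool ~ (e -> e) -> k
  unify a ~ e -> e
  unify b -> Bool ~ k
_ _ : b -> Bool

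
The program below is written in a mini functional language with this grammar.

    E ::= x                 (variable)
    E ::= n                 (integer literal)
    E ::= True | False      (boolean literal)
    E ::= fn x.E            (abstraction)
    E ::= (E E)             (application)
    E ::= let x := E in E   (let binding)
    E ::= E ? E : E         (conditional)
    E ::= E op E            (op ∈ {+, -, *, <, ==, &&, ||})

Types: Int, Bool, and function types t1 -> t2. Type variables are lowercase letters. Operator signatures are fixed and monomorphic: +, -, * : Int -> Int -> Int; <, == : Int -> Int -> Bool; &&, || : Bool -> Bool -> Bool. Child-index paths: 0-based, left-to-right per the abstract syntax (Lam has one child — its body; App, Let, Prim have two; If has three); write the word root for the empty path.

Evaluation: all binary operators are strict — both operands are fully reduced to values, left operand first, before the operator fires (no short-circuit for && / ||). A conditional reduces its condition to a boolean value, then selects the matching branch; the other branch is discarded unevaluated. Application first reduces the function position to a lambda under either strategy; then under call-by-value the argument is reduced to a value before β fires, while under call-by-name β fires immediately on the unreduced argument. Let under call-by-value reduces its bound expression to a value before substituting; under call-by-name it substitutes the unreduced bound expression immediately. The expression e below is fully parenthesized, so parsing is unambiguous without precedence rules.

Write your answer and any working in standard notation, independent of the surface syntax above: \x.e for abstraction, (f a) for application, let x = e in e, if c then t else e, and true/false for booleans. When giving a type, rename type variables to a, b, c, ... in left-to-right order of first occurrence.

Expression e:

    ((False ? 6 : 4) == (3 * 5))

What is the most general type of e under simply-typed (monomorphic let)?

Answer: Bool

Working:
  unify Bool ~ Bool
  unify Int ~ Int
  unify Int ~ Int
  unify Int ~ Int
  unify Int ~ Int
  unify Int ~ Int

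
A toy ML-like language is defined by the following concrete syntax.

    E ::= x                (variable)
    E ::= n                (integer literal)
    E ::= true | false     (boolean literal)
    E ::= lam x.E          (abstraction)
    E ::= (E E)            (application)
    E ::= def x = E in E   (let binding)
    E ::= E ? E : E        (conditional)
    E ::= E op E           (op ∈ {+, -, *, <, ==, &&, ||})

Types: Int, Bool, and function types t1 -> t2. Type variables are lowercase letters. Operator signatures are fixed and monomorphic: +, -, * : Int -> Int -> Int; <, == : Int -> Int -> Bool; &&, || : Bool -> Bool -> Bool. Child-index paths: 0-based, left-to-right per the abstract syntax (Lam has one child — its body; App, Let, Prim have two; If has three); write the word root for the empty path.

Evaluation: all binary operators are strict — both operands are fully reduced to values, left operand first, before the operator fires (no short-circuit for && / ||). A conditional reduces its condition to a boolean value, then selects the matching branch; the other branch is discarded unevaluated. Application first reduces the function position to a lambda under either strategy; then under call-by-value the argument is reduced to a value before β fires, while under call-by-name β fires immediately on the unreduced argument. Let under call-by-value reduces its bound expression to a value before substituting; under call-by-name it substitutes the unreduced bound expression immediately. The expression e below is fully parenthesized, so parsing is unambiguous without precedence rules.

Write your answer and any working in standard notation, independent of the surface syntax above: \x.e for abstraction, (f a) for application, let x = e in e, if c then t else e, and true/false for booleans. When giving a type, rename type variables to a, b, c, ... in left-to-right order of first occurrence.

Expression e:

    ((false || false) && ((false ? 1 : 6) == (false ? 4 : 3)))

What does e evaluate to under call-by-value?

Trace:
step 0: ((false || false) && ((if false then 1 else 6) == (if false then 4 else 3)))
step 1: [delta@0] (false && ((if false then 1 else 6) == (if false then 4 else 3)))
step 2: [if@1.0] (false && (6 == (if false then 4 else 3)))
step 3: [if@1.1] (false && (6 == 3))
step 4: [delta@1] (false && false)
step 5: [delta@root] false

Answer: false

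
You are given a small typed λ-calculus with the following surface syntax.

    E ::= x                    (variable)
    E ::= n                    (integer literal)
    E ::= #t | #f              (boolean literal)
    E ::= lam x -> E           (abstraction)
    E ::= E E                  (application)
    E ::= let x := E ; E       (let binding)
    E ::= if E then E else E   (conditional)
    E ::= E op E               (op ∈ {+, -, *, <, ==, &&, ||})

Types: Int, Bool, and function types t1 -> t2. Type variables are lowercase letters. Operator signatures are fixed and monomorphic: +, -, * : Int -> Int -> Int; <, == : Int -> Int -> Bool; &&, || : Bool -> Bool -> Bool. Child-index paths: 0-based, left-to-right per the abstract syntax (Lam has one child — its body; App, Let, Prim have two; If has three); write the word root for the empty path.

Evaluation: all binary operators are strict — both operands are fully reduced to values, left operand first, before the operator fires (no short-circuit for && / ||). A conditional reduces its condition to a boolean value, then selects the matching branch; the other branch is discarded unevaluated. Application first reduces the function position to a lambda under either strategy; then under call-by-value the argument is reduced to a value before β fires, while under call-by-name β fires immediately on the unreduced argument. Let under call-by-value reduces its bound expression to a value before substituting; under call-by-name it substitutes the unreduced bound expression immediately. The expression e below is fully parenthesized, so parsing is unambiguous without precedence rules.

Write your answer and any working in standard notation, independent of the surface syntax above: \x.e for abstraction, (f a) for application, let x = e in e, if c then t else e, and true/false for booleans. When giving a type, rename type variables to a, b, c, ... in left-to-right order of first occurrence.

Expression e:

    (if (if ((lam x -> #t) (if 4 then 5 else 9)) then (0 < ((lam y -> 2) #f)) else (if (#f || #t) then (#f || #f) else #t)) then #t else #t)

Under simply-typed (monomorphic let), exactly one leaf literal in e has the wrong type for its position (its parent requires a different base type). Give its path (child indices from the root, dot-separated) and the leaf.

Trace:
\x._ : a -> Bool
  unify Int ~ Bool
  FAIL: mismatch Int ~ Bool

Answer: 0.0.1.0 : 4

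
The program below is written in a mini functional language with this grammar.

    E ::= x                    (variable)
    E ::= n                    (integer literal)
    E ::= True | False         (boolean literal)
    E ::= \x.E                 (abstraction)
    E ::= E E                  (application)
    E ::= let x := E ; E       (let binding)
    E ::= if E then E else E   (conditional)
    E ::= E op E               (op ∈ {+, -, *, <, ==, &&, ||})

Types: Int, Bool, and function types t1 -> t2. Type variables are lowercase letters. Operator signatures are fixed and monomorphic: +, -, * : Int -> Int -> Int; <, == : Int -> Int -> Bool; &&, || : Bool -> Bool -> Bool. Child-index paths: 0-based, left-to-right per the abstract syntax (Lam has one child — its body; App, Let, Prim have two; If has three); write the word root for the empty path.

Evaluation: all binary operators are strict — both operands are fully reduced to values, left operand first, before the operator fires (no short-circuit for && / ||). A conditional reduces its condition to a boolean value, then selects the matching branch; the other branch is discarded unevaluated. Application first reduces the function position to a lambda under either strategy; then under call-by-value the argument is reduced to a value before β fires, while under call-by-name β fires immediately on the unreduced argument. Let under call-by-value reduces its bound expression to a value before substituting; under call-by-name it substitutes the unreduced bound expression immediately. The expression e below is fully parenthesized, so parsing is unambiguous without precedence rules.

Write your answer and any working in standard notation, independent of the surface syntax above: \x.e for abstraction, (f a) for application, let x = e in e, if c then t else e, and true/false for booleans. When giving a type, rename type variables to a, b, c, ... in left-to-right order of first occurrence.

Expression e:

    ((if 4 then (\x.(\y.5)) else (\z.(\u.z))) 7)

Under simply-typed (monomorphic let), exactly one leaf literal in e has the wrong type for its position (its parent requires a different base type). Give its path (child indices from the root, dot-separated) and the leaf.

Derivation:
  unify Int ~ Bool
  FAIL: mismatch Int ~ Bool

Answer: 0.0 : 4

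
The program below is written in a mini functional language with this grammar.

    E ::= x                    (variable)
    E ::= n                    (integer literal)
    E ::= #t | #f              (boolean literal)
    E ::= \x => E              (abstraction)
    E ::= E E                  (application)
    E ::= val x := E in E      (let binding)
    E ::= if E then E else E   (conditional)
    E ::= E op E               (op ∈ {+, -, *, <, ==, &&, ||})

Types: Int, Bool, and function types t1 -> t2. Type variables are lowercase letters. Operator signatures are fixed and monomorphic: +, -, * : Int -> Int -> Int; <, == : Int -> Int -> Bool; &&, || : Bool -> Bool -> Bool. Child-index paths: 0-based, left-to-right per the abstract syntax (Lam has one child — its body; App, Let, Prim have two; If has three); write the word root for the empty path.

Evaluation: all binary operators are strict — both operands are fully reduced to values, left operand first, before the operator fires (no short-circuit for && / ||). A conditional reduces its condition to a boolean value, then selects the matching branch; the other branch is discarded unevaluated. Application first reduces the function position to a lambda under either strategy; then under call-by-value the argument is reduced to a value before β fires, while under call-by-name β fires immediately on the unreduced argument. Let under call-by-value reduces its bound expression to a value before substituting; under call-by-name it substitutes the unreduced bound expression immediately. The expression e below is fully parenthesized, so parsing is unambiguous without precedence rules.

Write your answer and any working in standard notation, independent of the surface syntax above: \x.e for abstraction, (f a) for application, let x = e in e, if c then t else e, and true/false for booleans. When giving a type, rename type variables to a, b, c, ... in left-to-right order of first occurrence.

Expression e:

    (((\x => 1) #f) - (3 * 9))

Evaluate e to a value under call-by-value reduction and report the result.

Answer: -26

Derivation:
step 0: (((\x.1) false) - (3 * 9))
step 1: [beta@0] (1 - (3 * 9))
step 2: [delta@1] (1 - 27)
step 3: [delta@root] -26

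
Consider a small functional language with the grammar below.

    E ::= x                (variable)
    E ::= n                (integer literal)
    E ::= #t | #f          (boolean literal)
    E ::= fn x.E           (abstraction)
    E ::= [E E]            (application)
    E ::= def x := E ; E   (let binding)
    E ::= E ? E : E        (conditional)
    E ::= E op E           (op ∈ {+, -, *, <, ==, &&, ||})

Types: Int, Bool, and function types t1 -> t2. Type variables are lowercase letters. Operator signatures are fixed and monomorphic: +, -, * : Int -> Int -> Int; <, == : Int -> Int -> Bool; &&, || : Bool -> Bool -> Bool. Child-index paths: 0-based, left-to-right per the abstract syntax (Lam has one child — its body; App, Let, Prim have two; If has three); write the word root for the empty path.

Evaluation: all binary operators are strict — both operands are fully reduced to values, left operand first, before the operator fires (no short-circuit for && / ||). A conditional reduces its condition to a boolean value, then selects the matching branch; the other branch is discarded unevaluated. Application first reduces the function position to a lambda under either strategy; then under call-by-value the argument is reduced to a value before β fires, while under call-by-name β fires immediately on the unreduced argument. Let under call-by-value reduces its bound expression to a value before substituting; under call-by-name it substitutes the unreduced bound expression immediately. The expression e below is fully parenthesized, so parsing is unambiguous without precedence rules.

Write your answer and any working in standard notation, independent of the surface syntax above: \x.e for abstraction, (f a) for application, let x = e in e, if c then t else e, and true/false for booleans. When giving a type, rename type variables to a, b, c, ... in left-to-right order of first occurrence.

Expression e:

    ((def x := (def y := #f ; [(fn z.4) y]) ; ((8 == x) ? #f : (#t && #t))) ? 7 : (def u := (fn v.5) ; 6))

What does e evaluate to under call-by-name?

Answer: 7

Derivation:
step 0: (if (let x = (let y = false in ((\z.4) y)) in (if (8 == x) then false else (true && true))) then 7 else (let u = (\v.5) in 6))
step 1: [let@0] (if (if (8 == (let y = false in ((\z.4) y))) then false else (true && true)) then 7 else (let u = (\v.5) in 6))
step 2: [let@0.0.1] (if (if (8 == ((\z.4) false)) then false else (true && true)) then 7 else (let u = (\v.5) in 6))
step 3: [beta@0.0.1] (if (if (8 == 4) then false else (true && true)) then 7 else (let u = (\v.5) in 6))
step 4: [delta@0.0] (if (if false then false else (true && true)) then 7 else (let u = (\v.5) in 6))
step 5: [if@0] (if (true && true) then 7 else (let u = (\v.5) in 6))
step 6: [delta@0] (if true then 7 else (let u = (\v.5) in 6))
step 7: [if@root] 7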